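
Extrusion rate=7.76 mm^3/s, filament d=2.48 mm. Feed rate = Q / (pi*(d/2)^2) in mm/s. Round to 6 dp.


A = pi*(2.48/2)^2 = 4.830513
v = 7.76 / 4.830513 = 1.606455 mm/s


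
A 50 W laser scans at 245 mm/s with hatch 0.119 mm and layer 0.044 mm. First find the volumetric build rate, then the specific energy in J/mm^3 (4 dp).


Build rate = 245 * 0.119 * 0.044 = 1.28282 mm^3/s
SE = 50 / 1.28282 = 38.9766 J/mm^3


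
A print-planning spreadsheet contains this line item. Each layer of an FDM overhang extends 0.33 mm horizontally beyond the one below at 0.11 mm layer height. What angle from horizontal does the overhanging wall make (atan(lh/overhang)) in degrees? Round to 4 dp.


angle = atan(0.11/0.33) = 18.4349 degrees


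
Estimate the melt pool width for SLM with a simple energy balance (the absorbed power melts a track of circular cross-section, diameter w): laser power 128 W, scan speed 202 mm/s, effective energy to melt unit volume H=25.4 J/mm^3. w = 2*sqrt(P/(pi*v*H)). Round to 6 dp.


w = 2*sqrt(128/(pi*202*25.4)) = 0.178225 mm


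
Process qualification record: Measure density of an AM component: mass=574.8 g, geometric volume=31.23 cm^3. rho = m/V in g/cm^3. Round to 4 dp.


rho = 574.8 / 31.23 = 18.4054 g/cm^3


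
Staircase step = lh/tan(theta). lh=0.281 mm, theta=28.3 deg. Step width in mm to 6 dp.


step = 0.281 / tan(28.3) = 0.521874 mm


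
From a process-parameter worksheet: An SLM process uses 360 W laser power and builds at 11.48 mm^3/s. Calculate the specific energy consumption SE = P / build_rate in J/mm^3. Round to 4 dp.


SE = 360 / 11.48 = 31.3589 J/mm^3


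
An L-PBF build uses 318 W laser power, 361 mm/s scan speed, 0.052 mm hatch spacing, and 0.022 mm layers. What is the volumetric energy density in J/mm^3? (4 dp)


E = 318 / (361*0.052*0.022) = 770.0056 J/mm^3


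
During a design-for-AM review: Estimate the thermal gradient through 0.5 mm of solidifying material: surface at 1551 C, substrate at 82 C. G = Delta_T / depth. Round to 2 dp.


G = (1551-82)/0.5 = 2938.0 C/mm


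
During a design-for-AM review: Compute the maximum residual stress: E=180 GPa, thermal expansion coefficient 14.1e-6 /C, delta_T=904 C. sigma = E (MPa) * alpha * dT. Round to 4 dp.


sigma = 180*1000 * 14.1e-6 * 904 = 2294.352 MPa


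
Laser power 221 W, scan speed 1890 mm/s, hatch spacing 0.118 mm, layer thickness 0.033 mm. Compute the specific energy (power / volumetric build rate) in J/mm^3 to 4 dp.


Build rate = 1890 * 0.118 * 0.033 = 7.35966 mm^3/s
SE = 221 / 7.35966 = 30.0286 J/mm^3


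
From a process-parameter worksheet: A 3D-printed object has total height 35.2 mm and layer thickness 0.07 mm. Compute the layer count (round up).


Layers = ceil(35.2/0.07) = 503


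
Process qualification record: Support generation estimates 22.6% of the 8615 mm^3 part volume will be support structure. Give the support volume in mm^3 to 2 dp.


V_support = 8615 * 0.226 = 1946.99 mm^3


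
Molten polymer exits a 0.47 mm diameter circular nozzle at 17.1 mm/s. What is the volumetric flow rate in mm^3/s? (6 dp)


A = pi*(0.47/2)^2 = 0.17349445 mm^2
Q = 0.17349445 * 17.1 = 2.966755 mm^3/s


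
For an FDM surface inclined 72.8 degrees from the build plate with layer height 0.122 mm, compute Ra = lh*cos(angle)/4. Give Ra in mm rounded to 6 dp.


Ra = 0.122 * cos(72.8) / 4 = 0.009019 mm


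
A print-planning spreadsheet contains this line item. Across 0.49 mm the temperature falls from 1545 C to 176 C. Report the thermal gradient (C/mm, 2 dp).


G = (1545-176)/0.49 = 2793.88 C/mm


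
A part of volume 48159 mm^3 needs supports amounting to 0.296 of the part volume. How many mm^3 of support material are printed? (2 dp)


V_support = 48159 * 0.296 = 14255.06 mm^3


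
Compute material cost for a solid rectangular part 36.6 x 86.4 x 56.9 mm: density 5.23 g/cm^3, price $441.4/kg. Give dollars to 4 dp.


V = 36.6 * 86.4 * 56.9 = 179931.456 mm^3 = 179.931456 cm^3
Mass = 179.931456 * 5.23 / 1000 = 0.94104151 kg
Cost = 0.94104151 * 441.4 = 415.3757 $


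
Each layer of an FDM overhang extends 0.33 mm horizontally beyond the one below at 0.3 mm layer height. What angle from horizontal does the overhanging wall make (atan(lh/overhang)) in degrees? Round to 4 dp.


angle = atan(0.3/0.33) = 42.2737 degrees


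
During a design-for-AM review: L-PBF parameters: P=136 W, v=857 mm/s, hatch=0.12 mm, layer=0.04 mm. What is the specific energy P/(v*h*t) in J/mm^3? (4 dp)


Build rate = 857 * 0.12 * 0.04 = 4.1136 mm^3/s
SE = 136 / 4.1136 = 33.0611 J/mm^3


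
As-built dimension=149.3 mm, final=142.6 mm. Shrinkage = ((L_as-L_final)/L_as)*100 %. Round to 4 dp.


Shrinkage = ((149.3-142.6)/149.3)*100 = 4.4876 %


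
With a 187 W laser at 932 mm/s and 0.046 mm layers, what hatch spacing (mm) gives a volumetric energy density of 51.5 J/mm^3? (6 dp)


h = 187 / (51.5*932*0.046) = 0.084696 mm


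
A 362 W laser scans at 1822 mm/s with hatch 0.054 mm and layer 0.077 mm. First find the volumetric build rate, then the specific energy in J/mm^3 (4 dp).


Build rate = 1822 * 0.054 * 0.077 = 7.575876 mm^3/s
SE = 362 / 7.575876 = 47.7833 J/mm^3


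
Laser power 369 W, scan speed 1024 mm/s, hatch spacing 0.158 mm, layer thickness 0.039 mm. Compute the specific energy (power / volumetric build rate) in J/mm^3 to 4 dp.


Build rate = 1024 * 0.158 * 0.039 = 6.309888 mm^3/s
SE = 369 / 6.309888 = 58.4796 J/mm^3


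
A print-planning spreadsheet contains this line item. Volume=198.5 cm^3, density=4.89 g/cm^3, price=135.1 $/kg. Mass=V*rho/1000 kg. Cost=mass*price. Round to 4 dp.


Mass = 198.5*4.89/1000 = 0.970665 kg
Cost = 0.970665 * 135.1 = 131.1368 $


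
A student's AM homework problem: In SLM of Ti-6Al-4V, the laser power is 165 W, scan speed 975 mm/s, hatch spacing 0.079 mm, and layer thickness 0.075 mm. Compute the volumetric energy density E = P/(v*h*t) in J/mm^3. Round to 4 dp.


E = 165 / (975*0.079*0.075) = 28.5622 J/mm^3


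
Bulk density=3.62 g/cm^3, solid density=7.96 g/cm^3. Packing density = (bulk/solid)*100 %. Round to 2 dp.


Packing = (3.62/7.96)*100 = 45.48 %


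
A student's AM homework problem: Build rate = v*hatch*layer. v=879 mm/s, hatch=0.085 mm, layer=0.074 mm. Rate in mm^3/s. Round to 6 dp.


Rate = 879 * 0.085 * 0.074 = 5.52891 mm^3/s


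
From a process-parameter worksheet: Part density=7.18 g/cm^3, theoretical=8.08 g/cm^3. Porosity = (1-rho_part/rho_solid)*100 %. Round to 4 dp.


Porosity = (1-7.18/8.08)*100 = 11.1386 %


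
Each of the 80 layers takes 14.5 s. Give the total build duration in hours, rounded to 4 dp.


t = 80 * 14.5 / 3600 = 0.3222 hrs


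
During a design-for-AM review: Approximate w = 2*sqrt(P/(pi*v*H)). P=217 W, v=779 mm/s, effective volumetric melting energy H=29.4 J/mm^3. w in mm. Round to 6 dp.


w = 2*sqrt(217/(pi*779*29.4)) = 0.109835 mm


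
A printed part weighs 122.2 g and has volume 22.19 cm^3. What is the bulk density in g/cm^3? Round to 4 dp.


rho = 122.2 / 22.19 = 5.507 g/cm^3


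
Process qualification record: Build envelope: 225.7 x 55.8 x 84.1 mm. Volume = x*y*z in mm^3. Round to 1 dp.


V = 225.7 * 55.8 * 84.1 = 1059160.4 mm^3


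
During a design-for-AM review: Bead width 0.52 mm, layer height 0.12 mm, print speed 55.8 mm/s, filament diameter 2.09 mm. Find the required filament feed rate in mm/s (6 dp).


Q = 0.52 * 0.12 * 55.8 = 3.48192 mm^3/s
A_fil = pi*(2.09/2)^2 = 3.43069772 mm^2
v_feed = 3.48192 / 3.43069772 = 1.014931 mm/s


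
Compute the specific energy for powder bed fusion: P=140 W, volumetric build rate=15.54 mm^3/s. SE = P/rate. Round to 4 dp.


SE = 140 / 15.54 = 9.009 J/mm^3


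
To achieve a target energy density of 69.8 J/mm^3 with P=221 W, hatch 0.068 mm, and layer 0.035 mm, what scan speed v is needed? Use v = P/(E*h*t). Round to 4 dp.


v = 221 / (69.8*0.068*0.035) = 1330.3316 mm/s


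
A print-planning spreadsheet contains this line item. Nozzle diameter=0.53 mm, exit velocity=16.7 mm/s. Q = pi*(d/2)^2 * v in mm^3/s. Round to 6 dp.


A = pi*(0.53/2)^2 = 0.22061834 mm^2
Q = 0.22061834 * 16.7 = 3.684326 mm^3/s


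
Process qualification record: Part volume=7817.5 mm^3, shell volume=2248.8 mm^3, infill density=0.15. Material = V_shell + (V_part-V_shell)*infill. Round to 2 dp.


V_infill = (7817.5 - 2248.8) * 0.15 = 835.31
V_total = 2248.8 + 835.31 = 3084.11 mm^3


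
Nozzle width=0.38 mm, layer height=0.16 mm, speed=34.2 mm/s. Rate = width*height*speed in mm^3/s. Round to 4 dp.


Rate = 0.38 * 0.16 * 34.2 = 2.0794 mm^3/s


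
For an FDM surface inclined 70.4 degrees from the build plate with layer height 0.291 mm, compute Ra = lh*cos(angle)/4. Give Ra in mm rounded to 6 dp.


Ra = 0.291 * cos(70.4) / 4 = 0.024404 mm


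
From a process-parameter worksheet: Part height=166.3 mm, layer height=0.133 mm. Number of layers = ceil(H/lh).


Layers = ceil(166.3/0.133) = 1251


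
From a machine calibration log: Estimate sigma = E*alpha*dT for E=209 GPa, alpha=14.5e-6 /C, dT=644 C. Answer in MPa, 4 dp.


sigma = 209*1000 * 14.5e-6 * 644 = 1951.642 MPa


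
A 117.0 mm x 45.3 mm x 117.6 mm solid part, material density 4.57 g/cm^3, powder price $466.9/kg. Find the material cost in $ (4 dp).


V = 117.0 * 45.3 * 117.6 = 623291.76 mm^3 = 623.29176 cm^3
Mass = 623.29176 * 4.57 / 1000 = 2.84844334 kg
Cost = 2.84844334 * 466.9 = 1329.9382 $


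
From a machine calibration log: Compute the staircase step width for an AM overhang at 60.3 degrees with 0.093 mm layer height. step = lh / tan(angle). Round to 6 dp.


step = 0.093 / tan(60.3) = 0.053046 mm


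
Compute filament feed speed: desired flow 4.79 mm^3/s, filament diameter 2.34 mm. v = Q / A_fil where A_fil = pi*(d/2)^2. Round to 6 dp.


A = pi*(2.34/2)^2 = 4.300526
v = 4.79 / 4.300526 = 1.113817 mm/s


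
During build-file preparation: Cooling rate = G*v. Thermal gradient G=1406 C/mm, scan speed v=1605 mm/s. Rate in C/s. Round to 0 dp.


CR = 1406 * 1605 = 2256630 C/s


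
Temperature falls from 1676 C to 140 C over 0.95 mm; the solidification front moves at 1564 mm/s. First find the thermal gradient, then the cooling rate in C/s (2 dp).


G = (1676-140)/0.95 = 1616.84210526 C/mm
CR = 1616.84210526 * 1564 = 2528741.05 C/s


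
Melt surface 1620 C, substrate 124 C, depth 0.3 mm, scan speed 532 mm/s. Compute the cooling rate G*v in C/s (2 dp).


G = (1620-124)/0.3 = 4986.66666667 C/mm
CR = 4986.66666667 * 532 = 2652906.67 C/s


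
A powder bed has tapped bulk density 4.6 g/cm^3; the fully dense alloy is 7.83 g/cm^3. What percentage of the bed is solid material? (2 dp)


Packing = (4.6/7.83)*100 = 58.75 %


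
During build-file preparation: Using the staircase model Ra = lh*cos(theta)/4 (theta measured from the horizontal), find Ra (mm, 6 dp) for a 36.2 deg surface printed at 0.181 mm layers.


Ra = 0.181 * cos(36.2) / 4 = 0.036515 mm


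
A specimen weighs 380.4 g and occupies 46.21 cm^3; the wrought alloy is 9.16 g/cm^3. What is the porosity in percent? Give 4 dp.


rho_part = 380.4 / 46.21 = 8.23198442 g/cm^3
Porosity = (1 - 8.23198442/9.16)*100 = 10.1312 %


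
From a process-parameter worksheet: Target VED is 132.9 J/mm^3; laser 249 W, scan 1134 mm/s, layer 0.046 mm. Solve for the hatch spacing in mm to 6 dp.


h = 249 / (132.9*1134*0.046) = 0.035917 mm


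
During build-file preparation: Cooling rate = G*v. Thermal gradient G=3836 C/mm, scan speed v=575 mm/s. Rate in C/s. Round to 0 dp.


CR = 3836 * 575 = 2205700 C/s


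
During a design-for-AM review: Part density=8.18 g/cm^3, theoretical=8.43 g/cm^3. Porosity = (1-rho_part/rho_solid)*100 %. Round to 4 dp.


Porosity = (1-8.18/8.43)*100 = 2.9656 %


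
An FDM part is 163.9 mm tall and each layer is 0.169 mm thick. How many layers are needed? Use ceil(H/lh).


Layers = ceil(163.9/0.169) = 970


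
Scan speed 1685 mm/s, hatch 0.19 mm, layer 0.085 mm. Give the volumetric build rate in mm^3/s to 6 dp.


Rate = 1685 * 0.19 * 0.085 = 27.21275 mm^3/s


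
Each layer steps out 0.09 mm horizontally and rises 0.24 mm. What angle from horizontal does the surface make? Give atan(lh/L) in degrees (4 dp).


angle = atan(0.24/0.09) = 69.444 degrees


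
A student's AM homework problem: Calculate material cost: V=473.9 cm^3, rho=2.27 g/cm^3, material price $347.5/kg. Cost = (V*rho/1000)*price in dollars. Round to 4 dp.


Mass = 473.9*2.27/1000 = 1.075753 kg
Cost = 1.075753 * 347.5 = 373.8242 $


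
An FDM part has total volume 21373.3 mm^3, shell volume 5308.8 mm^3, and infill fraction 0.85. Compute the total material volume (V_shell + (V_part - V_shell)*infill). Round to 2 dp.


V_infill = (21373.3 - 5308.8) * 0.85 = 13654.83
V_total = 5308.8 + 13654.83 = 18963.63 mm^3


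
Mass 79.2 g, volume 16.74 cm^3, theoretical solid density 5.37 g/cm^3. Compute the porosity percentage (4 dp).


rho_part = 79.2 / 16.74 = 4.7311828 g/cm^3
Porosity = (1 - 4.7311828/5.37)*100 = 11.896 %


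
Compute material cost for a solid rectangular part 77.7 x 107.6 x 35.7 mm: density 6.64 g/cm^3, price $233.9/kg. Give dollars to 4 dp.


V = 77.7 * 107.6 * 35.7 = 298470.564 mm^3 = 298.470564 cm^3
Mass = 298.470564 * 6.64 / 1000 = 1.98184454 kg
Cost = 1.98184454 * 233.9 = 463.5534 $


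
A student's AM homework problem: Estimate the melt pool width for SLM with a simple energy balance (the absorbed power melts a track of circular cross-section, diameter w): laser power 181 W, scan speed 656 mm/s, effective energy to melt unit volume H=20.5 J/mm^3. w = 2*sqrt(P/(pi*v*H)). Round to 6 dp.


w = 2*sqrt(181/(pi*656*20.5)) = 0.130908 mm


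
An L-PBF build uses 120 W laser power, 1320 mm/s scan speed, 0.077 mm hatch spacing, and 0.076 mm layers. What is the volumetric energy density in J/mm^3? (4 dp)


E = 120 / (1320*0.077*0.076) = 15.5347 J/mm^3


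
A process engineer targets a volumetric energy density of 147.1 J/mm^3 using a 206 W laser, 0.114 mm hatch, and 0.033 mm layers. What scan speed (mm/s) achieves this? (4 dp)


v = 206 / (147.1*0.114*0.033) = 372.2509 mm/s


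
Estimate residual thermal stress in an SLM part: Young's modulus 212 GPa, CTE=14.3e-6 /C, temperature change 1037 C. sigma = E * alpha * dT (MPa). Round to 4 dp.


sigma = 212*1000 * 14.3e-6 * 1037 = 3143.7692 MPa


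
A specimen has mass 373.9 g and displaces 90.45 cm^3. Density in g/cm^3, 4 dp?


rho = 373.9 / 90.45 = 4.1338 g/cm^3


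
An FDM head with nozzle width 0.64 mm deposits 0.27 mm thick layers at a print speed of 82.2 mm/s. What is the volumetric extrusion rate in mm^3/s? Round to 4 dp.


Rate = 0.64 * 0.27 * 82.2 = 14.2042 mm^3/s


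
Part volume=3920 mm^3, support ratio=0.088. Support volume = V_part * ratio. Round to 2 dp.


V_support = 3920 * 0.088 = 344.96 mm^3


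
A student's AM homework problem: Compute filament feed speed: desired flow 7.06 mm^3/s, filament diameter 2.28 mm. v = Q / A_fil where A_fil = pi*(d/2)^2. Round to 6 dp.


A = pi*(2.28/2)^2 = 4.082814
v = 7.06 / 4.082814 = 1.7292 mm/s


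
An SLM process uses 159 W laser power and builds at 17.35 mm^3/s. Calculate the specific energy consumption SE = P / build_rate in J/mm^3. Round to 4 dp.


SE = 159 / 17.35 = 9.1643 J/mm^3


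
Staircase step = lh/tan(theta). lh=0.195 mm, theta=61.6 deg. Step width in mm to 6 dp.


step = 0.195 / tan(61.6) = 0.105436 mm


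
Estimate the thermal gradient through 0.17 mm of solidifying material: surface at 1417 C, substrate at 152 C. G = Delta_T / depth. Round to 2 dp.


G = (1417-152)/0.17 = 7441.18 C/mm


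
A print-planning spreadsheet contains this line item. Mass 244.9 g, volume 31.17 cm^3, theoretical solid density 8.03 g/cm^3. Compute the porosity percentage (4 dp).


rho_part = 244.9 / 31.17 = 7.8569137 g/cm^3
Porosity = (1 - 7.8569137/8.03)*100 = 2.1555 %


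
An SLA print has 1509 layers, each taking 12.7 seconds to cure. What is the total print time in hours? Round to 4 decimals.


t = 1509 * 12.7 / 3600 = 5.3234 hrs


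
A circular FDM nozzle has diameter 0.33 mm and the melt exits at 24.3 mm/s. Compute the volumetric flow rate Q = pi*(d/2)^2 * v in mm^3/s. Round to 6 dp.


A = pi*(0.33/2)^2 = 0.08552986 mm^2
Q = 0.08552986 * 24.3 = 2.078376 mm^3/s


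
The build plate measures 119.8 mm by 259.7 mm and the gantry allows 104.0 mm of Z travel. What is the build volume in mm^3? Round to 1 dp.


V = 119.8 * 259.7 * 104.0 = 3235654.2 mm^3


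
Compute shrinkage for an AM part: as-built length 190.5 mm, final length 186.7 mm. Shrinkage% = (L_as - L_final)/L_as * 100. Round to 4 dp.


Shrinkage = ((190.5-186.7)/190.5)*100 = 1.9948 %


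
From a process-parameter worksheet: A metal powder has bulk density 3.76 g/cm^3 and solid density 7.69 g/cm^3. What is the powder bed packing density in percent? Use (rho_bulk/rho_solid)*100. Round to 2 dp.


Packing = (3.76/7.69)*100 = 48.89 %


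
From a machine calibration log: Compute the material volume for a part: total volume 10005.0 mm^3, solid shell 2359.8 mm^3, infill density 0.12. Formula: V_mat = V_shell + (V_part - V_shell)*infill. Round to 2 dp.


V_infill = (10005.0 - 2359.8) * 0.12 = 917.42
V_total = 2359.8 + 917.42 = 3277.22 mm^3


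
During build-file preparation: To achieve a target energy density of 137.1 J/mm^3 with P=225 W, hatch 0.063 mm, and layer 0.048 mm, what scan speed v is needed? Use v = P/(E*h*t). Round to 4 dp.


v = 225 / (137.1*0.063*0.048) = 542.7043 mm/s


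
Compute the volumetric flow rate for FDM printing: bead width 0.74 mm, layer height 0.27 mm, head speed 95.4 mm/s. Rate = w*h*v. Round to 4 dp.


Rate = 0.74 * 0.27 * 95.4 = 19.0609 mm^3/s


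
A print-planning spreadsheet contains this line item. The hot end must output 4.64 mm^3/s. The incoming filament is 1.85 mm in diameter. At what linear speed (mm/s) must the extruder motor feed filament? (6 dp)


A = pi*(1.85/2)^2 = 2.688025
v = 4.64 / 2.688025 = 1.726174 mm/s


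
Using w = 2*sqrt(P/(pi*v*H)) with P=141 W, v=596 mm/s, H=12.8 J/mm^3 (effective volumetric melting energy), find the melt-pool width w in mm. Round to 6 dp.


w = 2*sqrt(141/(pi*596*12.8)) = 0.153404 mm


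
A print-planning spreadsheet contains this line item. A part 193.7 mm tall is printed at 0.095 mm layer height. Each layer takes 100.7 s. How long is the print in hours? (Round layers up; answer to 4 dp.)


Layers = ceil(193.7/0.095) = 2039
t = 2039 * 100.7 / 3600 = 57.0354 hrs


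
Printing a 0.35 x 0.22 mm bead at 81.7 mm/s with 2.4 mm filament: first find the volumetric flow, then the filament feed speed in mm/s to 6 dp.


Q = 0.35 * 0.22 * 81.7 = 6.2909 mm^3/s
A_fil = pi*(2.4/2)^2 = 4.52389342 mm^2
v_feed = 6.2909 / 4.52389342 = 1.390594 mm/s


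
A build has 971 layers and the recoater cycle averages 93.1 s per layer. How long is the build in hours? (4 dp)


t = 971 * 93.1 / 3600 = 25.1111 hrs


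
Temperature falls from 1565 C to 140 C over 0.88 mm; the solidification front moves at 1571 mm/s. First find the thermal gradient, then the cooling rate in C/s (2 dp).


G = (1565-140)/0.88 = 1619.31818182 C/mm
CR = 1619.31818182 * 1571 = 2543948.86 C/s


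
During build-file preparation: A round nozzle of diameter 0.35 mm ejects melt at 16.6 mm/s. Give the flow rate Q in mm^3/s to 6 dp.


A = pi*(0.35/2)^2 = 0.09621128 mm^2
Q = 0.09621128 * 16.6 = 1.597107 mm^3/s


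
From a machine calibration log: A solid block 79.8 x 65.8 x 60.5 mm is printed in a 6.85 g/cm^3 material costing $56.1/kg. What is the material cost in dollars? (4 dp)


V = 79.8 * 65.8 * 60.5 = 317675.82 mm^3 = 317.67582 cm^3
Mass = 317.67582 * 6.85 / 1000 = 2.17607937 kg
Cost = 2.17607937 * 56.1 = 122.0781 $


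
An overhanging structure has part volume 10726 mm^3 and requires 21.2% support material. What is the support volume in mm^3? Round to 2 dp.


V_support = 10726 * 0.212 = 2273.91 mm^3


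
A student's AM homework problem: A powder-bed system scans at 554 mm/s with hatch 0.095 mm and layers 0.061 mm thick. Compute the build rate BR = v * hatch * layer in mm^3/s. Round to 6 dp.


Rate = 554 * 0.095 * 0.061 = 3.21043 mm^3/s


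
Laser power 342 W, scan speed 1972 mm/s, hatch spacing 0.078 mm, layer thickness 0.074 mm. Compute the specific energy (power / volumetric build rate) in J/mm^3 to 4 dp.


Build rate = 1972 * 0.078 * 0.074 = 11.382384 mm^3/s
SE = 342 / 11.382384 = 30.0464 J/mm^3


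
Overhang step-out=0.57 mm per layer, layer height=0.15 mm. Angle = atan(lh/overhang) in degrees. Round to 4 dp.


angle = atan(0.15/0.57) = 14.7436 degrees


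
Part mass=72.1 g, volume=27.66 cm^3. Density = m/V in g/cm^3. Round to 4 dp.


rho = 72.1 / 27.66 = 2.6067 g/cm^3


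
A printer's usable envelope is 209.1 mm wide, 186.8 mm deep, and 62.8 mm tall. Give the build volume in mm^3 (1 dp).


V = 209.1 * 186.8 * 62.8 = 2452960.5 mm^3


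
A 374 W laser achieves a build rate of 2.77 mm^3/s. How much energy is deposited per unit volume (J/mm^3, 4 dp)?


SE = 374 / 2.77 = 135.0181 J/mm^3


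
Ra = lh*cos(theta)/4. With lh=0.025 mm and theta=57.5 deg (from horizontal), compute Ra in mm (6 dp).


Ra = 0.025 * cos(57.5) / 4 = 0.003358 mm


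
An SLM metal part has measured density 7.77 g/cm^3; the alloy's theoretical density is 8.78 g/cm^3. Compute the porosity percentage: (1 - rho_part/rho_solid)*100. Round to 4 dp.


Porosity = (1-7.77/8.78)*100 = 11.5034 %


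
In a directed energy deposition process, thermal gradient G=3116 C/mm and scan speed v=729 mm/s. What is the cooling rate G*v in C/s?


CR = 3116 * 729 = 2271564 C/s


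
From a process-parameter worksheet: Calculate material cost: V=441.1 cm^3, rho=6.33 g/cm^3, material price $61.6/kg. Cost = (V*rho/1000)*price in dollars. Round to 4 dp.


Mass = 441.1*6.33/1000 = 2.792163 kg
Cost = 2.792163 * 61.6 = 171.9972 $


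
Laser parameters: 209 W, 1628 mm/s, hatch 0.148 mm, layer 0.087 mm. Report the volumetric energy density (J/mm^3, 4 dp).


E = 209 / (1628*0.148*0.087) = 9.9704 J/mm^3


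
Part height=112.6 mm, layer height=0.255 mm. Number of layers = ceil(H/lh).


Layers = ceil(112.6/0.255) = 442


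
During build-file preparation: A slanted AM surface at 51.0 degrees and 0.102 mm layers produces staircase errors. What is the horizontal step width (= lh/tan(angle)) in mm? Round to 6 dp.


step = 0.102 / tan(51.0) = 0.082598 mm


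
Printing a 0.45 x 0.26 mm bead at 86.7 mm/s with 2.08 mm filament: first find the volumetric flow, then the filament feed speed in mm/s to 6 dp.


Q = 0.45 * 0.26 * 86.7 = 10.1439 mm^3/s
A_fil = pi*(2.08/2)^2 = 3.39794661 mm^2
v_feed = 10.1439 / 3.39794661 = 2.985303 mm/s


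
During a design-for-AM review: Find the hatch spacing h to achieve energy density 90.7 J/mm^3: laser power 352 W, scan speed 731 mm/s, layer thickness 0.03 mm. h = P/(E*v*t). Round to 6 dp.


h = 352 / (90.7*731*0.03) = 0.176969 mm


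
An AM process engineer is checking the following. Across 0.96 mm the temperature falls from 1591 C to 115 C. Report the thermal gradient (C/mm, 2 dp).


G = (1591-115)/0.96 = 1537.5 C/mm


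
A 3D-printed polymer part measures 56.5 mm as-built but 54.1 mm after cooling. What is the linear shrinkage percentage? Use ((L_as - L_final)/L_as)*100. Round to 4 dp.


Shrinkage = ((56.5-54.1)/56.5)*100 = 4.2478 %


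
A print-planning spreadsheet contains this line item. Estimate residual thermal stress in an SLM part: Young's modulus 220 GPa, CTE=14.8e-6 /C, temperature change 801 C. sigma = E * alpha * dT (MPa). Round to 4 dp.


sigma = 220*1000 * 14.8e-6 * 801 = 2608.056 MPa


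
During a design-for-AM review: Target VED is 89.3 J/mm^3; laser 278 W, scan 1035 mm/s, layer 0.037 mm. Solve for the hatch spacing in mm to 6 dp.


h = 278 / (89.3*1035*0.037) = 0.081293 mm


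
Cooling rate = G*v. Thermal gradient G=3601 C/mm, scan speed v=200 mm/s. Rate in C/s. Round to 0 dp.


CR = 3601 * 200 = 720200 C/s


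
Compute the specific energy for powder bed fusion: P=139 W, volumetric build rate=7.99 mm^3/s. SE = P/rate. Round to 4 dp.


SE = 139 / 7.99 = 17.3967 J/mm^3


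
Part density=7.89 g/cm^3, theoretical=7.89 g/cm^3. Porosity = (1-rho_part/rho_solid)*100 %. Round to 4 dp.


Porosity = (1-7.89/7.89)*100 = 0.0 %


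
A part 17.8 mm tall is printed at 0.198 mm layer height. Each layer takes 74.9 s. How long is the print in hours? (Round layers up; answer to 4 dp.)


Layers = ceil(17.8/0.198) = 90
t = 90 * 74.9 / 3600 = 1.8725 hrs


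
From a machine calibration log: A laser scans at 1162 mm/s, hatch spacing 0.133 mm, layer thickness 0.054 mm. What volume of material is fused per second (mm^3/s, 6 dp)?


Rate = 1162 * 0.133 * 0.054 = 8.345484 mm^3/s


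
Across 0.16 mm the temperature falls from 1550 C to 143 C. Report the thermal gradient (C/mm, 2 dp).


G = (1550-143)/0.16 = 8793.75 C/mm


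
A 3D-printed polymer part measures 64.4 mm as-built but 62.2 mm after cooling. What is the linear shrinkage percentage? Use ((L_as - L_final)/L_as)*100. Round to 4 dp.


Shrinkage = ((64.4-62.2)/64.4)*100 = 3.4161 %


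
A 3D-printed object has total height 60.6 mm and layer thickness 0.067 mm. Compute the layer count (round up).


Layers = ceil(60.6/0.067) = 905


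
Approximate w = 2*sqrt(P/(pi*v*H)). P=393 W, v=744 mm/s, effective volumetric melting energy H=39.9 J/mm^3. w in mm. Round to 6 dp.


w = 2*sqrt(393/(pi*744*39.9)) = 0.129831 mm


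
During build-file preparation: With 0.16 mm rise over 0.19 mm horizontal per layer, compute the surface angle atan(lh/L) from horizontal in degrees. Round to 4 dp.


angle = atan(0.16/0.19) = 40.1009 degrees


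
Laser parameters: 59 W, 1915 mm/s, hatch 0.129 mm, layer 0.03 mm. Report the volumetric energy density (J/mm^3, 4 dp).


E = 59 / (1915*0.129*0.03) = 7.9611 J/mm^3


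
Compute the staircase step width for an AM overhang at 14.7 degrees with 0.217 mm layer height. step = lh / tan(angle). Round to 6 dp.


step = 0.217 / tan(14.7) = 0.827155 mm


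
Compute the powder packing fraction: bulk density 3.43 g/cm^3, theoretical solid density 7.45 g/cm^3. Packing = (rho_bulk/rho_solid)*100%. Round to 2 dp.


Packing = (3.43/7.45)*100 = 46.04 %


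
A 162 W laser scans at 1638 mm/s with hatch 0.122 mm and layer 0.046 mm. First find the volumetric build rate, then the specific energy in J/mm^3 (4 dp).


Build rate = 1638 * 0.122 * 0.046 = 9.192456 mm^3/s
SE = 162 / 9.192456 = 17.6231 J/mm^3


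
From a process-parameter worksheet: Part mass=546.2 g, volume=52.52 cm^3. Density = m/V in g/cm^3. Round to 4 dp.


rho = 546.2 / 52.52 = 10.3998 g/cm^3


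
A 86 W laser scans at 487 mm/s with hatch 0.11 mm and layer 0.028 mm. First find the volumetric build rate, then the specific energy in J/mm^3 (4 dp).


Build rate = 487 * 0.11 * 0.028 = 1.49996 mm^3/s
SE = 86 / 1.49996 = 57.3349 J/mm^3


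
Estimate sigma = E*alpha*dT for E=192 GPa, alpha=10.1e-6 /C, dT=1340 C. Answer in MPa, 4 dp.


sigma = 192*1000 * 10.1e-6 * 1340 = 2598.528 MPa


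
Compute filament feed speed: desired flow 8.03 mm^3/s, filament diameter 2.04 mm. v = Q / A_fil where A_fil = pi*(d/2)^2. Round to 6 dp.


A = pi*(2.04/2)^2 = 3.268513
v = 8.03 / 3.268513 = 2.456775 mm/s


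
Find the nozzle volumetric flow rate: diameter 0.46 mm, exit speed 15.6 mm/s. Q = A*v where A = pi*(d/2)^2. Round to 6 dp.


A = pi*(0.46/2)^2 = 0.16619025 mm^2
Q = 0.16619025 * 15.6 = 2.592568 mm^3/s


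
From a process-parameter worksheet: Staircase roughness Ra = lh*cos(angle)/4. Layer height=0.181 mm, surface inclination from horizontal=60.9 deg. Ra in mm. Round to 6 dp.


Ra = 0.181 * cos(60.9) / 4 = 0.022007 mm


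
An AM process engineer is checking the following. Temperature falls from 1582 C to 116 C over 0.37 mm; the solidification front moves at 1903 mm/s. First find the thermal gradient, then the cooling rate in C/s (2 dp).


G = (1582-116)/0.37 = 3962.16216216 C/mm
CR = 3962.16216216 * 1903 = 7539994.59 C/s


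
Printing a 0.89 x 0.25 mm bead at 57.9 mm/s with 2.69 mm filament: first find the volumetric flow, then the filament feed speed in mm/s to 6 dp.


Q = 0.89 * 0.25 * 57.9 = 12.88275 mm^3/s
A_fil = pi*(2.69/2)^2 = 5.68321965 mm^2
v_feed = 12.88275 / 5.68321965 = 2.266805 mm/s


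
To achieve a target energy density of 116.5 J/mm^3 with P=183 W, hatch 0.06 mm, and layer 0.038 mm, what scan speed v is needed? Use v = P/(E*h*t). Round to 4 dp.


v = 183 / (116.5*0.06*0.038) = 688.9541 mm/s


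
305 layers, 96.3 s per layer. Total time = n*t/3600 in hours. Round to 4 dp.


t = 305 * 96.3 / 3600 = 8.1588 hrs


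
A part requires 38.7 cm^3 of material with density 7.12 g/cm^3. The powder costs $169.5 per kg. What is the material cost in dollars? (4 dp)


Mass = 38.7*7.12/1000 = 0.275544 kg
Cost = 0.275544 * 169.5 = 46.7047 $


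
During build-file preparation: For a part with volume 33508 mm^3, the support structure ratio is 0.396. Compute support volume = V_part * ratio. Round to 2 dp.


V_support = 33508 * 0.396 = 13269.17 mm^3


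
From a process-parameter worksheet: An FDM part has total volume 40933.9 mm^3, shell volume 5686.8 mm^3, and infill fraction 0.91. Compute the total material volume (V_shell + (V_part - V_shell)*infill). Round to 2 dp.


V_infill = (40933.9 - 5686.8) * 0.91 = 32074.86
V_total = 5686.8 + 32074.86 = 37761.66 mm^3


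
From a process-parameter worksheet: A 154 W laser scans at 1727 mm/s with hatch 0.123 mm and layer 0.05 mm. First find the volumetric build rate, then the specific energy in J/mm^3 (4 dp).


Build rate = 1727 * 0.123 * 0.05 = 10.62105 mm^3/s
SE = 154 / 10.62105 = 14.4995 J/mm^3


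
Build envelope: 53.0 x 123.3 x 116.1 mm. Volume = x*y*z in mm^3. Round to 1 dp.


V = 53.0 * 123.3 * 116.1 = 758701.9 mm^3


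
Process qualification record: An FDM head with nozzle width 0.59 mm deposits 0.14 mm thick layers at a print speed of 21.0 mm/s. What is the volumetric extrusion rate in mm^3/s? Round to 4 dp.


Rate = 0.59 * 0.14 * 21.0 = 1.7346 mm^3/s


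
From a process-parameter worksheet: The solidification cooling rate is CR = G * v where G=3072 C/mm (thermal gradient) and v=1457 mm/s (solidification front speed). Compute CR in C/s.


CR = 3072 * 1457 = 4475904 C/s


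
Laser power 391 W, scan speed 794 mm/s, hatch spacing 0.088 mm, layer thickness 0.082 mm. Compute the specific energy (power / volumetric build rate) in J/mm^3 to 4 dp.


Build rate = 794 * 0.088 * 0.082 = 5.729504 mm^3/s
SE = 391 / 5.729504 = 68.2433 J/mm^3


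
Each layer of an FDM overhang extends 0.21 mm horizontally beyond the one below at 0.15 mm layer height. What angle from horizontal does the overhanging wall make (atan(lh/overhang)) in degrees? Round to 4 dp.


angle = atan(0.15/0.21) = 35.5377 degrees


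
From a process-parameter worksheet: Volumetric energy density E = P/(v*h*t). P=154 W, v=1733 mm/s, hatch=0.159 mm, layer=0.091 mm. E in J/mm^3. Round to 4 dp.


E = 154 / (1733*0.159*0.091) = 6.1416 J/mm^3


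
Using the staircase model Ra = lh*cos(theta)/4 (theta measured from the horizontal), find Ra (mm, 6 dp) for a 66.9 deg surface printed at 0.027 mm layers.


Ra = 0.027 * cos(66.9) / 4 = 0.002648 mm


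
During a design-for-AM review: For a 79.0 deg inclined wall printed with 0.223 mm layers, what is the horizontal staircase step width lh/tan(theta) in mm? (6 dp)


step = 0.223 / tan(79.0) = 0.043347 mm


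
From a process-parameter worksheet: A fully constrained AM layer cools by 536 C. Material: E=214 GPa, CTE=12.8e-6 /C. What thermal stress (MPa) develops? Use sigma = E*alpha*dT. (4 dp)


sigma = 214*1000 * 12.8e-6 * 536 = 1468.2112 MPa


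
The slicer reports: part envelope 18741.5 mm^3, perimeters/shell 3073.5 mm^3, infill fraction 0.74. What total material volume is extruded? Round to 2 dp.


V_infill = (18741.5 - 3073.5) * 0.74 = 11594.32
V_total = 3073.5 + 11594.32 = 14667.82 mm^3


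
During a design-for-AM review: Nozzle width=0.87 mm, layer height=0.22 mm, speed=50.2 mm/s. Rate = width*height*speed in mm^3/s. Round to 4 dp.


Rate = 0.87 * 0.22 * 50.2 = 9.6083 mm^3/s


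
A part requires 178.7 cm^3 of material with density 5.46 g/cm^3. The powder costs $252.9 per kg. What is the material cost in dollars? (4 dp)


Mass = 178.7*5.46/1000 = 0.975702 kg
Cost = 0.975702 * 252.9 = 246.755 $


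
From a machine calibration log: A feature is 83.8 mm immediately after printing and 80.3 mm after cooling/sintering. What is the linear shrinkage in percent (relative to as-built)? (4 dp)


Shrinkage = ((83.8-80.3)/83.8)*100 = 4.1766 %


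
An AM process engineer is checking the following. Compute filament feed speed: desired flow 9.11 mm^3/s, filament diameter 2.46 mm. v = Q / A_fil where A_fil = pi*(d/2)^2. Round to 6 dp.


A = pi*(2.46/2)^2 = 4.752916
v = 9.11 / 4.752916 = 1.916718 mm/s


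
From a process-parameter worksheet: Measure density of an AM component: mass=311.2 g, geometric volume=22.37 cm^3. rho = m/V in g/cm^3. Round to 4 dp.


rho = 311.2 / 22.37 = 13.9115 g/cm^3


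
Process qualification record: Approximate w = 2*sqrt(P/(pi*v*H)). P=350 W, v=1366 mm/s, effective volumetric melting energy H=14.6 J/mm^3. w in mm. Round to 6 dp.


w = 2*sqrt(350/(pi*1366*14.6)) = 0.149481 mm


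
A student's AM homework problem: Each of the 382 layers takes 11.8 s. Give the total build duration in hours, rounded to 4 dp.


t = 382 * 11.8 / 3600 = 1.2521 hrs


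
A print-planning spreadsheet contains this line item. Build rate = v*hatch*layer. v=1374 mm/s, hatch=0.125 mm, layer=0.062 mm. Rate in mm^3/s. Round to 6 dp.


Rate = 1374 * 0.125 * 0.062 = 10.6485 mm^3/s


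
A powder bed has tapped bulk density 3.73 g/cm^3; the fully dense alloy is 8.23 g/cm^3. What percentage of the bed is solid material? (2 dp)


Packing = (3.73/8.23)*100 = 45.32 %


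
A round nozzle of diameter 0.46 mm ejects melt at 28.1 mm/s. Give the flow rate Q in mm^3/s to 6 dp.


A = pi*(0.46/2)^2 = 0.16619025 mm^2
Q = 0.16619025 * 28.1 = 4.669946 mm^3/s


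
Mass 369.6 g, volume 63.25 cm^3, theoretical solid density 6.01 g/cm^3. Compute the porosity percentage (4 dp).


rho_part = 369.6 / 63.25 = 5.84347826 g/cm^3
Porosity = (1 - 5.84347826/6.01)*100 = 2.7707 %


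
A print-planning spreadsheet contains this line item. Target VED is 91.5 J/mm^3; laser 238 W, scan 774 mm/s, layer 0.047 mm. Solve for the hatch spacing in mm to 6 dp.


h = 238 / (91.5*774*0.047) = 0.071502 mm


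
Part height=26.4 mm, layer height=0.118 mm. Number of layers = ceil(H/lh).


Layers = ceil(26.4/0.118) = 224


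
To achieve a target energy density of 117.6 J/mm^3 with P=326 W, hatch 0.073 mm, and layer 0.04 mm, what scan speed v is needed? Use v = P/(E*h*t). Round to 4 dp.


v = 326 / (117.6*0.073*0.04) = 949.3523 mm/s


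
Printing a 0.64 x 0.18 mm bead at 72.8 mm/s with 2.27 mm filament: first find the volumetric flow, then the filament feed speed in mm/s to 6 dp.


Q = 0.64 * 0.18 * 72.8 = 8.38656 mm^3/s
A_fil = pi*(2.27/2)^2 = 4.0470782 mm^2
v_feed = 8.38656 / 4.0470782 = 2.072251 mm/s


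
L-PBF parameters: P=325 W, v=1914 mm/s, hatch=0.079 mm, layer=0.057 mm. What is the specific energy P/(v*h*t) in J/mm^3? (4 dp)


Build rate = 1914 * 0.079 * 0.057 = 8.618742 mm^3/s
SE = 325 / 8.618742 = 37.7085 J/mm^3


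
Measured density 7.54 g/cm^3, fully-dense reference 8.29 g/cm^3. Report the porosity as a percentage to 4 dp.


Porosity = (1-7.54/8.29)*100 = 9.047 %


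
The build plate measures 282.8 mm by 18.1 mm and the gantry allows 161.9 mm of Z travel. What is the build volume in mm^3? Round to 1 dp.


V = 282.8 * 18.1 * 161.9 = 828714.3 mm^3


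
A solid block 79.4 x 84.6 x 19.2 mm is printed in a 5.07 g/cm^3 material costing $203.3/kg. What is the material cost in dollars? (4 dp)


V = 79.4 * 84.6 * 19.2 = 128971.008 mm^3 = 128.971008 cm^3
Mass = 128.971008 * 5.07 / 1000 = 0.65388301 kg
Cost = 0.65388301 * 203.3 = 132.9344 $


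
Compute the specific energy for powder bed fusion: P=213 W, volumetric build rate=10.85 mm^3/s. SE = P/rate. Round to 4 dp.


SE = 213 / 10.85 = 19.6313 J/mm^3


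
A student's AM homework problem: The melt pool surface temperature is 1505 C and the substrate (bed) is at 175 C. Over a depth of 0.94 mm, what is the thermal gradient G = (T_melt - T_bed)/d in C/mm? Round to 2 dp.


G = (1505-175)/0.94 = 1414.89 C/mm


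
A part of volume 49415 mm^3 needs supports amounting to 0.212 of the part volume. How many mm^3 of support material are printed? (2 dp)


V_support = 49415 * 0.212 = 10475.98 mm^3


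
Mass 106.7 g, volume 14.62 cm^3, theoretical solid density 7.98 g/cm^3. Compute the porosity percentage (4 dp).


rho_part = 106.7 / 14.62 = 7.29822161 g/cm^3
Porosity = (1 - 7.29822161/7.98)*100 = 8.5436 %


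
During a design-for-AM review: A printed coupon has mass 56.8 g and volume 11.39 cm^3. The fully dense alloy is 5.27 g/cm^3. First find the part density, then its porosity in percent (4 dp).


rho_part = 56.8 / 11.39 = 4.98683055 g/cm^3
Porosity = (1 - 4.98683055/5.27)*100 = 5.3732 %


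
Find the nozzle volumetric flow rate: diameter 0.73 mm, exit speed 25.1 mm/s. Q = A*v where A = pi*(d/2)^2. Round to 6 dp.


A = pi*(0.73/2)^2 = 0.41853868 mm^2
Q = 0.41853868 * 25.1 = 10.505321 mm^3/s


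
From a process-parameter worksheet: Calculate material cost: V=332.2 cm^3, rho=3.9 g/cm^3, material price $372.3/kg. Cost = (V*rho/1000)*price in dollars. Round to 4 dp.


Mass = 332.2*3.9/1000 = 1.29558 kg
Cost = 1.29558 * 372.3 = 482.3444 $


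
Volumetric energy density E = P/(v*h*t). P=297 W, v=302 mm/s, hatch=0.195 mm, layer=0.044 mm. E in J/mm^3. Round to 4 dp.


E = 297 / (302*0.195*0.044) = 114.6205 J/mm^3


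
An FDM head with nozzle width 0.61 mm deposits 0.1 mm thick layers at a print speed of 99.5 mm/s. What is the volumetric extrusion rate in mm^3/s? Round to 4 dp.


Rate = 0.61 * 0.1 * 99.5 = 6.0695 mm^3/s


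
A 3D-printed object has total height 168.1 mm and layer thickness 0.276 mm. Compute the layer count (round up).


Layers = ceil(168.1/0.276) = 610


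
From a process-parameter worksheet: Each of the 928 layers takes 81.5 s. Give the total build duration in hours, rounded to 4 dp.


t = 928 * 81.5 / 3600 = 21.0089 hrs


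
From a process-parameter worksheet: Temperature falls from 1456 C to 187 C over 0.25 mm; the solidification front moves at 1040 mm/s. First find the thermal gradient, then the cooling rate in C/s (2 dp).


G = (1456-187)/0.25 = 5076.0 C/mm
CR = 5076.0 * 1040 = 5279040.0 C/s


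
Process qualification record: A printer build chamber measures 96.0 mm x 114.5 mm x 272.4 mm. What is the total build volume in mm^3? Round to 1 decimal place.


V = 96.0 * 114.5 * 272.4 = 2994220.8 mm^3


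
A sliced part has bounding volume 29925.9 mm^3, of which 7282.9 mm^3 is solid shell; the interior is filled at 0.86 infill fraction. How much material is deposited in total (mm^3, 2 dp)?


V_infill = (29925.9 - 7282.9) * 0.86 = 19472.98
V_total = 7282.9 + 19472.98 = 26755.88 mm^3


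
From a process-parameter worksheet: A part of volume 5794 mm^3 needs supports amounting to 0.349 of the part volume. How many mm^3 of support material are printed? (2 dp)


V_support = 5794 * 0.349 = 2022.11 mm^3


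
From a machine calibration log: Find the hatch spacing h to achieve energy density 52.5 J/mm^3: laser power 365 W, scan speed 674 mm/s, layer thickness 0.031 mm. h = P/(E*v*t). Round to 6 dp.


h = 365 / (52.5*674*0.031) = 0.332745 mm
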